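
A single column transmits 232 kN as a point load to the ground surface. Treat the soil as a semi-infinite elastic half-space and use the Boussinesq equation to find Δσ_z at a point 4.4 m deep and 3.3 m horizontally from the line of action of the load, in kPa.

Δσ_z ≈ 1.87 kPa

Boussinesq vertical stress below a point load on an elastic half-space:
Δσ_z = 3P/(2πz²) · [1 + (r/z)²]^(−5/2)
r/z = 3.3/4.4 = 0.75; [1+(r/z)²]^(−5/2) = 0.32768.
Δσ_z = 3×232/(2π×4.4²) × 0.32768 = 5.7217 × 0.32768 = 1.875 kPa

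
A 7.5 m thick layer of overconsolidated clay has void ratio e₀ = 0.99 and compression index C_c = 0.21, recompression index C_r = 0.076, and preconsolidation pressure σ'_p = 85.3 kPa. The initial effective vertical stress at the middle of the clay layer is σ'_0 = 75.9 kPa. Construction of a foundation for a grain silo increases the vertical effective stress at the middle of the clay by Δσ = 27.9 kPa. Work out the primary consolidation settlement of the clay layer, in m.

Final effective stress: σ'_f = 75.9 + 27.9 = 103.8 kPa.
σ'_f = 103.8 > σ'_p = 85.3 kPa, so the stress path crosses the preconsolidation pressure — recompression up to σ'_p, then virgin compression beyond:
S_c = H/(1+e₀)·[C_r·log₁₀(σ'_p/σ'_0) + C_c·log₁₀(σ'_f/σ'_p)]
    = 7.5/1.99 × [0.076×log₁₀(85.3/75.9) + 0.21×log₁₀(103.8/85.3)]
    = 3.7688 × [0.0038538 + 0.017902] = 0.08199 m

S_c ≈ 0.082 m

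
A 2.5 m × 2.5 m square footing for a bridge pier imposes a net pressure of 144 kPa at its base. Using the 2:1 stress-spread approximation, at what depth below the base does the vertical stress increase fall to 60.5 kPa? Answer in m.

2:1 spreading — at depth z the loaded area has grown by z in each plan dimension:
qB²/(B+z)² = Δσ_z ⇒ z = B(√(q/Δσ_z) − 1) = 2.5×(√(144/60.5) − 1) = 1.357 m

z ≈ 1.36 m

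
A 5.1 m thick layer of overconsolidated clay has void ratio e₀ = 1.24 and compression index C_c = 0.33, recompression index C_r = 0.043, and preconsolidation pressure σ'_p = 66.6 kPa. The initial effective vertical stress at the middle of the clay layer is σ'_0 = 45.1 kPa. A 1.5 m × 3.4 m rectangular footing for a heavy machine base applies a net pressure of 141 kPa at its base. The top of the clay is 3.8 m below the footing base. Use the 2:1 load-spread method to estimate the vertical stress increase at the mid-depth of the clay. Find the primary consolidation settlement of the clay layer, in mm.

S_c ≈ 8.05 mm

Mid-depth of clay below the footing base: z = 3.8 + 5.1/2 = 6.35 m.
Stress increase at mid-clay by the 2:1 spreading method:
Δσ = qBL/((B+z)(L+z)) = 141×1.5×3.4/((1.5+6.35)(3.4+6.35)) = 9.3954 kPa
Final effective stress: σ'_f = 45.1 + 9.3954 = 54.495 kPa.
σ'_f = 54.495 ≤ σ'_p = 66.6 kPa, so the clay remains overconsolidated and only the recompression index applies:
S_c = C_r·H/(1+e₀)·log₁₀(σ'_f/σ'_0) = 0.043×5.1/2.24×log₁₀(54.495/45.1)
    = 0.097902 × 0.08218 = 0.008046 m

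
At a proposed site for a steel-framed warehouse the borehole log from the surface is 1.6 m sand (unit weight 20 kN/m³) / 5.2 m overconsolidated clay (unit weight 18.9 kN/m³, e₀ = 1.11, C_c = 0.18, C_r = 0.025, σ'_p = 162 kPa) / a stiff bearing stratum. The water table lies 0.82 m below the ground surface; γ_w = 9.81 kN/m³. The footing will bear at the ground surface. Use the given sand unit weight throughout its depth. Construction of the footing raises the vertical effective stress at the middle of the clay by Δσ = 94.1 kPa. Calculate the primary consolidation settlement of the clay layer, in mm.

Mid-depth of clay below the ground surface: z = 1.6 + 5.2/2 = 4.2 m.
Total vertical stress at mid-clay: σ_v = 20×1.6 + 18.9×2.6 = 81.14 kPa.
Pore pressure: u = 9.81×(4.2 − 0.82) = 33.158 kPa.
Initial effective stress: σ'_0 = σ_v − u = 81.14 − 33.158 = 47.982 kPa.
Final effective stress: σ'_f = 47.982 + 94.1 = 142.08 kPa.
σ'_f = 142.08 ≤ σ'_p = 162 kPa, so the clay remains overconsolidated and only the recompression index applies:
S_c = C_r·H/(1+e₀)·log₁₀(σ'_f/σ'_0) = 0.025×5.2/2.11×log₁₀(142.08/47.982)
    = 0.061613 × 0.47145 = 0.02905 m

S_c ≈ 29 mm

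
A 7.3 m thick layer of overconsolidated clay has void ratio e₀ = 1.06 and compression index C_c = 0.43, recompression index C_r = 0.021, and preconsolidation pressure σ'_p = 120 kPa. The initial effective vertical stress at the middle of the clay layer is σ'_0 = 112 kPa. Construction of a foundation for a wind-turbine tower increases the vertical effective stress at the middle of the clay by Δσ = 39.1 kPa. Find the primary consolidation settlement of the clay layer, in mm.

S_c ≈ 155 mm

Final effective stress: σ'_f = 112 + 39.1 = 151.1 kPa.
σ'_f = 151.1 > σ'_p = 120 kPa, so the stress path crosses the preconsolidation pressure — recompression up to σ'_p, then virgin compression beyond:
S_c = H/(1+e₀)·[C_r·log₁₀(σ'_p/σ'_0) + C_c·log₁₀(σ'_f/σ'_p)]
    = 7.3/2.06 × [0.021×log₁₀(120/112) + 0.43×log₁₀(151.1/120)]
    = 3.5437 × [0.00062923 + 0.043036] = 0.1547 m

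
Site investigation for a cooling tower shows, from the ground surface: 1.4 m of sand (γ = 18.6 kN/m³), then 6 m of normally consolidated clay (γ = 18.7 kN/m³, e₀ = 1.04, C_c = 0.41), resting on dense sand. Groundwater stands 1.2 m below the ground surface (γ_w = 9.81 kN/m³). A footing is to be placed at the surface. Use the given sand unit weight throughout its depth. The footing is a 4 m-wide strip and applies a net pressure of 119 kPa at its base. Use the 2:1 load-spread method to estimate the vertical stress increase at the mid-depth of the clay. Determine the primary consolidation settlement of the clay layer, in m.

Mid-depth of clay below the ground surface: z = 1.4 + 6/2 = 4.4 m.
Total vertical stress at mid-clay: σ_v = 18.6×1.4 + 18.7×3 = 82.14 kPa.
Pore pressure: u = 9.81×(4.4 − 1.2) = 31.392 kPa.
Initial effective stress: σ'_0 = σ_v − u = 82.14 − 31.392 = 50.748 kPa.
Stress increase at mid-clay by the 2:1 spreading method:
Δσ = qB/(B+z) = 119×4/(4+4.4) = 56.667 kPa
Final effective stress: σ'_f = σ'_0 + Δσ = 50.748 + 56.667 = 107.41 kPa.
Normally consolidated clay, so the full stress increment lies on the virgin compression line:
S_c = C_c·H/(1+e₀)·log₁₀(σ'_f/σ'_0) = 0.41×6/(1+1.04)×log₁₀(107.41/50.748)
    = 1.2059 × 0.32563 = 0.3927 m

S_c ≈ 0.393 m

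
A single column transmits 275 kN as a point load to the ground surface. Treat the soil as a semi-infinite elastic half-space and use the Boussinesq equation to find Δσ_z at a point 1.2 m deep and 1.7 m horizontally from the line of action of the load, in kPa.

Boussinesq vertical stress below a point load on an elastic half-space:
Δσ_z = 3P/(2πz²) · [1 + (r/z)²]^(−5/2)
r/z = 1.7/1.2 = 1.4167; [1+(r/z)²]^(−5/2) = 0.06378.
Δσ_z = 3×275/(2π×1.2²) × 0.06378 = 91.183 × 0.06378 = 5.816 kPa

Δσ_z ≈ 5.82 kPa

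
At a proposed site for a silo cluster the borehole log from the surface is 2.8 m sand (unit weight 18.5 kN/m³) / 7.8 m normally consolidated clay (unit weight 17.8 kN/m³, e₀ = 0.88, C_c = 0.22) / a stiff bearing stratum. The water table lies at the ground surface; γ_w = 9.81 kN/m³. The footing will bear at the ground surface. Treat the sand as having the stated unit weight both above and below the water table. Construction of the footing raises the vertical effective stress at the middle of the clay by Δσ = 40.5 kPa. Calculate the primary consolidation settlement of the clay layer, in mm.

S_c ≈ 217 mm

Mid-depth of clay below the ground surface: z = 2.8 + 7.8/2 = 6.7 m.
Total vertical stress at mid-clay: σ_v = 18.5×2.8 + 17.8×3.9 = 121.22 kPa.
Pore pressure: u = 9.81×(6.7 − 0) = 65.727 kPa.
Initial effective stress: σ'_0 = σ_v − u = 121.22 − 65.727 = 55.493 kPa.
Final effective stress: σ'_f = σ'_0 + Δσ = 55.493 + 40.5 = 95.993 kPa.
Normally consolidated clay, so the full stress increment lies on the virgin compression line:
S_c = C_c·H/(1+e₀)·log₁₀(σ'_f/σ'_0) = 0.22×7.8/(1+0.88)×log₁₀(95.993/55.493)
    = 0.91277 × 0.238 = 0.2172 m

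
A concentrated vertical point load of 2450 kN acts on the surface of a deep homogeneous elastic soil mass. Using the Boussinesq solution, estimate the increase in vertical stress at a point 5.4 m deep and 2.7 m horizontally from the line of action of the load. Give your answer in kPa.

Boussinesq vertical stress below a point load on an elastic half-space:
Δσ_z = 3P/(2πz²) · [1 + (r/z)²]^(−5/2)
r/z = 2.7/5.4 = 0.5; [1+(r/z)²]^(−5/2) = 0.57243.
Δσ_z = 3×2450/(2π×5.4²) × 0.57243 = 40.116 × 0.57243 = 22.96 kPa

Δσ_z ≈ 23 kPa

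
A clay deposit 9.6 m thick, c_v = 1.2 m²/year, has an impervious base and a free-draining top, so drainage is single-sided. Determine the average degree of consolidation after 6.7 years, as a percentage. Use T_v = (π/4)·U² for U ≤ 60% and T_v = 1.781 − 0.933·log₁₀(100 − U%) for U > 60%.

Drainage path length: H_d = H = 9.6 m (single drainage).
T_v = c_v·t/H_d² = 1.2×6.7/9.6² = 0.08724.
T_v = 0.08724 corresponds to the U ≤ 60% branch:
U = √(4T_v/π) = 0.3333

U ≈ 33.3 %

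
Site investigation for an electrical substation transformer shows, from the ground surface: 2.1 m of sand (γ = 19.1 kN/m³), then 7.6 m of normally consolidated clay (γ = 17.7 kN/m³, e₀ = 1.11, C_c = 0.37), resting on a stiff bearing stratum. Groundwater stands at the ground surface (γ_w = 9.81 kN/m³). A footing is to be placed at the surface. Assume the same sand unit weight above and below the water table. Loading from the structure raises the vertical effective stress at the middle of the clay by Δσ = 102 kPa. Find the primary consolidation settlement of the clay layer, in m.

Mid-depth of clay below the ground surface: z = 2.1 + 7.6/2 = 5.9 m.
Total vertical stress at mid-clay: σ_v = 19.1×2.1 + 17.7×3.8 = 107.37 kPa.
Pore pressure: u = 9.81×(5.9 − 0) = 57.879 kPa.
Initial effective stress: σ'_0 = σ_v − u = 107.37 − 57.879 = 49.491 kPa.
Final effective stress: σ'_f = σ'_0 + Δσ = 49.491 + 102 = 151.49 kPa.
Normally consolidated clay, so the full stress increment lies on the virgin compression line:
S_c = C_c·H/(1+e₀)·log₁₀(σ'_f/σ'_0) = 0.37×7.6/(1+1.11)×log₁₀(151.49/49.491)
    = 1.3327 × 0.48586 = 0.6475 m

S_c ≈ 0.648 m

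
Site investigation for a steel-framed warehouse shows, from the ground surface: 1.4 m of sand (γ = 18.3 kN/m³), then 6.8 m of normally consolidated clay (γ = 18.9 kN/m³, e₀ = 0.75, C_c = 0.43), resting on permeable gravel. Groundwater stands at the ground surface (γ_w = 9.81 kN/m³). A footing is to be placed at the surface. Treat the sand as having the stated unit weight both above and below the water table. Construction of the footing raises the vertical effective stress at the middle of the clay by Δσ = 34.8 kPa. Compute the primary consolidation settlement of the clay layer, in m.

Mid-depth of clay below the ground surface: z = 1.4 + 6.8/2 = 4.8 m.
Total vertical stress at mid-clay: σ_v = 18.3×1.4 + 18.9×3.4 = 89.88 kPa.
Pore pressure: u = 9.81×(4.8 − 0) = 47.088 kPa.
Initial effective stress: σ'_0 = σ_v − u = 89.88 − 47.088 = 42.792 kPa.
Final effective stress: σ'_f = σ'_0 + Δσ = 42.792 + 34.8 = 77.592 kPa.
Normally consolidated clay, so the full stress increment lies on the virgin compression line:
S_c = C_c·H/(1+e₀)·log₁₀(σ'_f/σ'_0) = 0.43×6.8/(1+0.75)×log₁₀(77.592/42.792)
    = 1.6709 × 0.25845 = 0.4318 m

S_c ≈ 0.432 m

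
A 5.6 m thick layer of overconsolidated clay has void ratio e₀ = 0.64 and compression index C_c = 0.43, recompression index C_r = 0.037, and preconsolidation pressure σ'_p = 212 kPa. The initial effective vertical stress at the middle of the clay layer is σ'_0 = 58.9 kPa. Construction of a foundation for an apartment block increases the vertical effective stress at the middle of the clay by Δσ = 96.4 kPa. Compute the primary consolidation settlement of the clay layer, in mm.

S_c ≈ 53.2 mm

Final effective stress: σ'_f = 58.9 + 96.4 = 155.3 kPa.
σ'_f = 155.3 ≤ σ'_p = 212 kPa, so the clay remains overconsolidated and only the recompression index applies:
S_c = C_r·H/(1+e₀)·log₁₀(σ'_f/σ'_0) = 0.037×5.6/1.64×log₁₀(155.3/58.9)
    = 0.12634 × 0.42106 = 0.0532 m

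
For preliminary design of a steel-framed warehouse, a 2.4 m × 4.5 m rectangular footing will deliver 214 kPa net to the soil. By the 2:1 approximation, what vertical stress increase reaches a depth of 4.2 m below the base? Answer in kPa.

By the 2:1 method the load spreads at 1 horizontal : 2 vertical, so at depth z the loaded area has grown by z in each plan dimension:
Δσ = qBL/((B+z)(L+z)) = 214×2.4×4.5/((2.4+4.2)(4.5+4.2)) = 40.251 kPa

Δσ_z ≈ 40.3 kPa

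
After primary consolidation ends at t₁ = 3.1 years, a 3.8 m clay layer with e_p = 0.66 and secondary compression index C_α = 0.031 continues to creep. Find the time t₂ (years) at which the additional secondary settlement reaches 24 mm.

S_s = C_α·H/(1+e_p)·log₁₀(t₂/t₁) ⇒ log₁₀(t₂/t₁) = S_s·(1+e_p)/(C_α·H).
log₁₀(t₂/t₁) = 0.024 × (1+0.66) / (0.031×3.8) = 0.3382
t₂ = t₁ × 10^0.3382 = 3.1 × 2.179 = 6.754 years

t₂ ≈ 6.75 years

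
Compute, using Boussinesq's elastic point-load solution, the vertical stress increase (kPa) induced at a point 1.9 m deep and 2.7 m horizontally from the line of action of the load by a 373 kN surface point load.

Boussinesq vertical stress below a point load on an elastic half-space:
Δσ_z = 3P/(2πz²) · [1 + (r/z)²]^(−5/2)
r/z = 2.7/1.9 = 1.4211; [1+(r/z)²]^(−5/2) = 0.063125.
Δσ_z = 3×373/(2π×1.9²) × 0.063125 = 49.334 × 0.063125 = 3.114 kPa

Δσ_z ≈ 3.11 kPa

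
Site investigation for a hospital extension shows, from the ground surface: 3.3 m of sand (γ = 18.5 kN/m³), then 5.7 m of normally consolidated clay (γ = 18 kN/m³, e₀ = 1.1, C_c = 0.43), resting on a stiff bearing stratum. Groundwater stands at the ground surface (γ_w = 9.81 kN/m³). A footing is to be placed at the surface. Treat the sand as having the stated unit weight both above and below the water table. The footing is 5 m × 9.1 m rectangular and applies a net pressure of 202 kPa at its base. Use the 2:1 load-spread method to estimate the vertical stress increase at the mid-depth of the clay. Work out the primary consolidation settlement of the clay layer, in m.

S_c ≈ 0.361 m

Mid-depth of clay below the ground surface: z = 3.3 + 5.7/2 = 6.15 m.
Total vertical stress at mid-clay: σ_v = 18.5×3.3 + 18×2.85 = 112.35 kPa.
Pore pressure: u = 9.81×(6.15 − 0) = 60.332 kPa.
Initial effective stress: σ'_0 = σ_v − u = 112.35 − 60.332 = 52.018 kPa.
Stress increase at mid-clay by the 2:1 spreading method:
Δσ = qBL/((B+z)(L+z)) = 202×5×9.1/((5+6.15)(9.1+6.15)) = 54.053 kPa
Final effective stress: σ'_f = σ'_0 + Δσ = 52.018 + 54.053 = 106.07 kPa.
Normally consolidated clay, so the full stress increment lies on the virgin compression line:
S_c = C_c·H/(1+e₀)·log₁₀(σ'_f/σ'_0) = 0.43×5.7/(1+1.1)×log₁₀(106.07/52.018)
    = 1.1671 × 0.30944 = 0.3611 m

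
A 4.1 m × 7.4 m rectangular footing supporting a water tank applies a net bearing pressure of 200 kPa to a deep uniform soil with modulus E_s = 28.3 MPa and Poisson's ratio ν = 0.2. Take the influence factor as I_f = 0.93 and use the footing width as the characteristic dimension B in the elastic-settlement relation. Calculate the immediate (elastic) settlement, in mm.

S_e ≈ 25.9 mm

Immediate (elastic) settlement: S_e = q·B·(1−ν²)/E_s · I_f.
E_s = 28.3 MPa = 28300 kPa.
S_e = 200 × 4.1 × (1 − 0.2²) / 28300 × 0.93
    = 200 × 4.1 × 0.96 / 28300 × 0.93
    = 0.02587 m = 25.87 mm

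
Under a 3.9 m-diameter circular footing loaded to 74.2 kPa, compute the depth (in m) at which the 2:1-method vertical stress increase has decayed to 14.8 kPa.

2:1 spreading — at depth z the loaded area has grown by z in each plan dimension:
qD²/(D+z)² = Δσ_z ⇒ z = D(√(q/Δσ_z) − 1) = 3.9×(√(74.2/14.8) − 1) = 4.832 m

z ≈ 4.83 m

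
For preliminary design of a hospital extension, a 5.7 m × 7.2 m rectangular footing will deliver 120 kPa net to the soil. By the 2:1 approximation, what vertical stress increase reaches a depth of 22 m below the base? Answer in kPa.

Δσ_z ≈ 6.09 kPa

By the 2:1 method the load spreads at 1 horizontal : 2 vertical, so at depth z the loaded area has grown by z in each plan dimension:
Δσ = qBL/((B+z)(L+z)) = 120×5.7×7.2/((5.7+22)(7.2+22)) = 6.0887 kPa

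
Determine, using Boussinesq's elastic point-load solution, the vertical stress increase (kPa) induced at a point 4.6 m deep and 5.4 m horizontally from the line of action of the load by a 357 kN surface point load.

Boussinesq vertical stress below a point load on an elastic half-space:
Δσ_z = 3P/(2πz²) · [1 + (r/z)²]^(−5/2)
r/z = 5.4/4.6 = 1.1739; [1+(r/z)²]^(−5/2) = 0.11467.
Δσ_z = 3×357/(2π×4.6²) × 0.11467 = 8.0555 × 0.11467 = 0.9237 kPa

Δσ_z ≈ 0.924 kPa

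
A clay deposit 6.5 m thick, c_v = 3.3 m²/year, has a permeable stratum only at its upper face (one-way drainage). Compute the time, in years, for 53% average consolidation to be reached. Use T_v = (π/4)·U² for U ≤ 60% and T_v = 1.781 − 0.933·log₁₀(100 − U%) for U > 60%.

t ≈ 2.82 years

Drainage path length: H_d = H = 6.5 m (single drainage).
U ≤ 60%: T_v = (π/4)·U² = (π/4)×0.53² = 0.22062.
t = T_v·H_d²/c_v = 0.22062×6.5²/3.3 = 2.825 years.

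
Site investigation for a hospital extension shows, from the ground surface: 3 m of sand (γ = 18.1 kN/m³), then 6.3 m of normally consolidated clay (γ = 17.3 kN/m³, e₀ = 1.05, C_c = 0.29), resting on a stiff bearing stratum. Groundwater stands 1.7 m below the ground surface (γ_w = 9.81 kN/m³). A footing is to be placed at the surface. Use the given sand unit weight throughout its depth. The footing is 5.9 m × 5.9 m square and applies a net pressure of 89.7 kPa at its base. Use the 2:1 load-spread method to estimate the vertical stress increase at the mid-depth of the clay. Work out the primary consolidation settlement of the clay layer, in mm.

S_c ≈ 110 mm

Mid-depth of clay below the ground surface: z = 3 + 6.3/2 = 6.15 m.
Total vertical stress at mid-clay: σ_v = 18.1×3 + 17.3×3.15 = 108.8 kPa.
Pore pressure: u = 9.81×(6.15 − 1.7) = 43.655 kPa.
Initial effective stress: σ'_0 = σ_v − u = 108.8 − 43.655 = 65.145 kPa.
Stress increase at mid-clay by the 2:1 spreading method:
Δσ = qBL/((B+z)(L+z)) = 89.7×5.9×5.9/((5.9+6.15)(5.9+6.15)) = 21.504 kPa
Final effective stress: σ'_f = σ'_0 + Δσ = 65.145 + 21.504 = 86.649 kPa.
Normally consolidated clay, so the full stress increment lies on the virgin compression line:
S_c = C_c·H/(1+e₀)·log₁₀(σ'_f/σ'_0) = 0.29×6.3/(1+1.05)×log₁₀(86.649/65.145)
    = 0.89122 × 0.12388 = 0.1104 m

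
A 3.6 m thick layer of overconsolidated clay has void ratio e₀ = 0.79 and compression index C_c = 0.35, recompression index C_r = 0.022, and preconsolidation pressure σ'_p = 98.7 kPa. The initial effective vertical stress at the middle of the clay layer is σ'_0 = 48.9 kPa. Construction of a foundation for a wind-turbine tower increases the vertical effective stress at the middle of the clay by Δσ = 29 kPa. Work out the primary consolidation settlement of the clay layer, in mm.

Final effective stress: σ'_f = 48.9 + 29 = 77.9 kPa.
σ'_f = 77.9 ≤ σ'_p = 98.7 kPa, so the clay remains overconsolidated and only the recompression index applies:
S_c = C_r·H/(1+e₀)·log₁₀(σ'_f/σ'_0) = 0.022×3.6/1.79×log₁₀(77.9/48.9)
    = 0.044246 × 0.20223 = 0.008948 m

S_c ≈ 8.95 mm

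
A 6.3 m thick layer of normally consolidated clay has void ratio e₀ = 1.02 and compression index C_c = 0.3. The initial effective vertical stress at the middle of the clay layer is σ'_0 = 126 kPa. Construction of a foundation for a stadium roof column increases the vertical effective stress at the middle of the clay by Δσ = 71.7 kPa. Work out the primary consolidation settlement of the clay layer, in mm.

Final effective stress: σ'_f = σ'_0 + Δσ = 126 + 71.7 = 197.7 kPa.
Normally consolidated clay, so the full stress increment lies on the virgin compression line:
S_c = C_c·H/(1+e₀)·log₁₀(σ'_f/σ'_0) = 0.3×6.3/(1+1.02)×log₁₀(197.7/126)
    = 0.93564 × 0.19564 = 0.183 m

S_c ≈ 183 mm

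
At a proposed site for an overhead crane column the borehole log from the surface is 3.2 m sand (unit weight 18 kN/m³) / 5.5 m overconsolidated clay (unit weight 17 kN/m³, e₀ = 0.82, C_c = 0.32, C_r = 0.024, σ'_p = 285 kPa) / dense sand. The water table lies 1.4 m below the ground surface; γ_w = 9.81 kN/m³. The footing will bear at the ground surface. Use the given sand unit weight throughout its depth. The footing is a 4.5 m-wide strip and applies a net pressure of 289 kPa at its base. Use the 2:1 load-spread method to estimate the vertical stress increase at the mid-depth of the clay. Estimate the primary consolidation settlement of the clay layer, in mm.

Mid-depth of clay below the ground surface: z = 3.2 + 5.5/2 = 5.95 m.
Total vertical stress at mid-clay: σ_v = 18×3.2 + 17×2.75 = 104.35 kPa.
Pore pressure: u = 9.81×(5.95 − 1.4) = 44.636 kPa.
Initial effective stress: σ'_0 = σ_v − u = 104.35 − 44.636 = 59.714 kPa.
Stress increase at mid-clay by the 2:1 spreading method:
Δσ = qB/(B+z) = 289×4.5/(4.5+5.95) = 124.45 kPa
Final effective stress: σ'_f = 59.714 + 124.45 = 184.16 kPa.
σ'_f = 184.16 ≤ σ'_p = 285 kPa, so the clay remains overconsolidated and only the recompression index applies:
S_c = C_r·H/(1+e₀)·log₁₀(σ'_f/σ'_0) = 0.024×5.5/1.82×log₁₀(184.16/59.714)
    = 0.072528 × 0.48912 = 0.03547 m

S_c ≈ 35.5 mm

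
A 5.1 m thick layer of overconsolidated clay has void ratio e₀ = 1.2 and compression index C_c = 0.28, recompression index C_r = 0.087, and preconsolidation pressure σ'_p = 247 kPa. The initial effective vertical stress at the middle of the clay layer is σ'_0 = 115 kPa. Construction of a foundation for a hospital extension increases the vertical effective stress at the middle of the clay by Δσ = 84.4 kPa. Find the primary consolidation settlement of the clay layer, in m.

Final effective stress: σ'_f = 115 + 84.4 = 199.4 kPa.
σ'_f = 199.4 ≤ σ'_p = 247 kPa, so the clay remains overconsolidated and only the recompression index applies:
S_c = C_r·H/(1+e₀)·log₁₀(σ'_f/σ'_0) = 0.087×5.1/2.2×log₁₀(199.4/115)
    = 0.20168 × 0.23903 = 0.04821 m

S_c ≈ 0.0482 m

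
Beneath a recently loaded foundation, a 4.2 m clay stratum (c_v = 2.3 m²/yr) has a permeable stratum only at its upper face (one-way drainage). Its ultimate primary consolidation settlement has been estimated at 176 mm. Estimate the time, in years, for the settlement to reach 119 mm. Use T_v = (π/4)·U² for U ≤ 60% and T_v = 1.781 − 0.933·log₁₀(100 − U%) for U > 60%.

t ≈ 2.85 years

Drainage path length: H_d = H = 4.2 m (single drainage).
U = S(t)/S_ult = 119/176 = 0.6761.
U > 60%: T_v = 1.781 − 0.933·log₁₀(100 − 67.614) = 0.37183.
t = T_v·H_d²/c_v = 0.37183×4.2²/2.3 = 2.852 years.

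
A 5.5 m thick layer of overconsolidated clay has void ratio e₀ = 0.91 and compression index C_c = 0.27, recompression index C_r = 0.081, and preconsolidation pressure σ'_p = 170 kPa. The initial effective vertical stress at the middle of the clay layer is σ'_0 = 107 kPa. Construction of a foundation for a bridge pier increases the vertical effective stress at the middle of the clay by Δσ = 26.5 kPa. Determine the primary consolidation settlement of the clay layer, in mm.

S_c ≈ 22.4 mm

Final effective stress: σ'_f = 107 + 26.5 = 133.5 kPa.
σ'_f = 133.5 ≤ σ'_p = 170 kPa, so the clay remains overconsolidated and only the recompression index applies:
S_c = C_r·H/(1+e₀)·log₁₀(σ'_f/σ'_0) = 0.081×5.5/1.91×log₁₀(133.5/107)
    = 0.23325 × 0.096097 = 0.02241 m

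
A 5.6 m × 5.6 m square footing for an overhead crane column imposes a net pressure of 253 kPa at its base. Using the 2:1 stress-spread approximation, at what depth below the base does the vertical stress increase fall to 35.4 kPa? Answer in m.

2:1 spreading — at depth z the loaded area has grown by z in each plan dimension:
qB²/(B+z)² = Δσ_z ⇒ z = B(√(q/Δσ_z) − 1) = 5.6×(√(253/35.4) − 1) = 9.371 m

z ≈ 9.37 m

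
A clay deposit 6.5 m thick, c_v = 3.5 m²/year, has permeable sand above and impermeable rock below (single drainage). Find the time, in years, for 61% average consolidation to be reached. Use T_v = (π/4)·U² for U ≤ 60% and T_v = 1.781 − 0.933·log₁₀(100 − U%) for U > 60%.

Drainage path length: H_d = H = 6.5 m (single drainage).
U > 60%: T_v = 1.781 − 0.933·log₁₀(100 − 61) = 0.29654.
t = T_v·H_d²/c_v = 0.29654×6.5²/3.5 = 3.58 years.

t ≈ 3.58 years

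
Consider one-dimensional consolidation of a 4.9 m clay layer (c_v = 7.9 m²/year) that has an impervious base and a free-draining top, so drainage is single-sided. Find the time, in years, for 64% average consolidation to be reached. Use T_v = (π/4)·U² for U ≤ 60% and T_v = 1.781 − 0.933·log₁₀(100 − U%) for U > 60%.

Drainage path length: H_d = H = 4.9 m (single drainage).
U > 60%: T_v = 1.781 − 0.933·log₁₀(100 − 64) = 0.32897.
t = T_v·H_d²/c_v = 0.32897×4.9²/7.9 = 0.9998 years.

t ≈ 1 years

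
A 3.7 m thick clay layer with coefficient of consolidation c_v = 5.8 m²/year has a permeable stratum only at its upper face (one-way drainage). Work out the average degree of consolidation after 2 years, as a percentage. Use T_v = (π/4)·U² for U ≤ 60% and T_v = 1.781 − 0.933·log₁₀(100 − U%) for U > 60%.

Drainage path length: H_d = H = 3.7 m (single drainage).
T_v = c_v·t/H_d² = 5.8×2/3.7² = 0.84733.
T_v = 0.84733 corresponds to the U > 60% branch:
U = 1 − 10^((1.781 − T_v)/0.933)/100 = 0.8998

U ≈ 90 %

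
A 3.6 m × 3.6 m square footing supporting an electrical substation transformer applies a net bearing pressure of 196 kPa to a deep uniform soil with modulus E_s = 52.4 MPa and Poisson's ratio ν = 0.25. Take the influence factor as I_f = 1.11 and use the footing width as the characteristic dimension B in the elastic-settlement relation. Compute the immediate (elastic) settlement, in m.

S_e ≈ 0.014 m

Immediate (elastic) settlement: S_e = q·B·(1−ν²)/E_s · I_f.
E_s = 52.4 MPa = 52400 kPa.
S_e = 196 × 3.6 × (1 − 0.25²) / 52400 × 1.11
    = 196 × 3.6 × 0.9375 / 52400 × 1.11
    = 0.01401 m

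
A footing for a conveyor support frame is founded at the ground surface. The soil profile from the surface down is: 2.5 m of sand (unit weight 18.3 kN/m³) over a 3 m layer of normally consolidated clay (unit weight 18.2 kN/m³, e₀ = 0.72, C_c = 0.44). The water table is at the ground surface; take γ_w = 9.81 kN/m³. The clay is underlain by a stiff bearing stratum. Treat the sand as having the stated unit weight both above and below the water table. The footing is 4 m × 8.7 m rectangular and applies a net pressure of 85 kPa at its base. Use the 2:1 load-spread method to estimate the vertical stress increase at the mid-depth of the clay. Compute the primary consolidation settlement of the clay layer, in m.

Mid-depth of clay below the ground surface: z = 2.5 + 3/2 = 4 m.
Total vertical stress at mid-clay: σ_v = 18.3×2.5 + 18.2×1.5 = 73.05 kPa.
Pore pressure: u = 9.81×(4 − 0) = 39.24 kPa.
Initial effective stress: σ'_0 = σ_v − u = 73.05 − 39.24 = 33.81 kPa.
Stress increase at mid-clay by the 2:1 spreading method:
Δσ = qBL/((B+z)(L+z)) = 85×4×8.7/((4+4)(8.7+4)) = 29.114 kPa
Final effective stress: σ'_f = σ'_0 + Δσ = 33.81 + 29.114 = 62.924 kPa.
Normally consolidated clay, so the full stress increment lies on the virgin compression line:
S_c = C_c·H/(1+e₀)·log₁₀(σ'_f/σ'_0) = 0.44×3/(1+0.72)×log₁₀(62.924/33.81)
    = 0.76744 × 0.26977 = 0.207 m

S_c ≈ 0.207 m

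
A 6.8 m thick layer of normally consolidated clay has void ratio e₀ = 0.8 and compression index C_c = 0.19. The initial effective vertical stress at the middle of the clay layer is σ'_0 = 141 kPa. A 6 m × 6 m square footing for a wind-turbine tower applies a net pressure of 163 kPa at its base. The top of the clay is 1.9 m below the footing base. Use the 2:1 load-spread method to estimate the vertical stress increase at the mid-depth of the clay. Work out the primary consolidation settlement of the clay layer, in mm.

Mid-depth of clay below the footing base: z = 1.9 + 6.8/2 = 5.3 m.
Stress increase at mid-clay by the 2:1 spreading method:
Δσ = qBL/((B+z)(L+z)) = 163×6×6/((6+5.3)(6+5.3)) = 45.955 kPa
Final effective stress: σ'_f = σ'_0 + Δσ = 141 + 45.955 = 186.95 kPa.
Normally consolidated clay, so the full stress increment lies on the virgin compression line:
S_c = C_c·H/(1+e₀)·log₁₀(σ'_f/σ'_0) = 0.19×6.8/(1+0.8)×log₁₀(186.95/141)
    = 0.71778 × 0.12251 = 0.08794 m

S_c ≈ 87.9 mm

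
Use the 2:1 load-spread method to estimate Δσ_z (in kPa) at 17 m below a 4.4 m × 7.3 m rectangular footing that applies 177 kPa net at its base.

By the 2:1 method the load spreads at 1 horizontal : 2 vertical, so at depth z the loaded area has grown by z in each plan dimension:
Δσ = qBL/((B+z)(L+z)) = 177×4.4×7.3/((4.4+17)(7.3+17)) = 10.933 kPa

Δσ_z ≈ 10.9 kPa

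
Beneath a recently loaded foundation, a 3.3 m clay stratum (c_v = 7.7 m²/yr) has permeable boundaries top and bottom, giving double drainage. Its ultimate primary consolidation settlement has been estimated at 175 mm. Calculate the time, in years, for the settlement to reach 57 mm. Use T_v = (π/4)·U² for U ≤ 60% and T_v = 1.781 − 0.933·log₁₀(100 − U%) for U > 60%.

t ≈ 0.0295 years

Drainage path length: H_d = H/2 = 1.65 m (double drainage).
U = S(t)/S_ult = 57/175 = 0.3257.
U ≤ 60%: T_v = (π/4)·U² = (π/4)×0.32571² = 0.083323.
t = T_v·H_d²/c_v = 0.083323×1.65²/7.7 = 0.02946 years.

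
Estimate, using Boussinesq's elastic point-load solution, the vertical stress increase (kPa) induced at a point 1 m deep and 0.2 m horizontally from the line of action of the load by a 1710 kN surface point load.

Δσ_z ≈ 740 kPa

Boussinesq vertical stress below a point load on an elastic half-space:
Δσ_z = 3P/(2πz²) · [1 + (r/z)²]^(−5/2)
r/z = 0.2/1 = 0.2; [1+(r/z)²]^(−5/2) = 0.9066.
Δσ_z = 3×1710/(2π×1²) × 0.9066 = 816.46 × 0.9066 = 740.2 kPa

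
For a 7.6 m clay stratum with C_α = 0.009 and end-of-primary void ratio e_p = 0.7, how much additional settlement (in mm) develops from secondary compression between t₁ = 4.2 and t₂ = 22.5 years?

Secondary compression: S_s = C_α·H/(1+e_p)·log₁₀(t₂/t₁)
S_s = 0.009×7.6/(1+0.7)×log₁₀(22.5/4.2)
    = 0.04024 × 0.7289 = 0.02933 m

S_s ≈ 29.3 mm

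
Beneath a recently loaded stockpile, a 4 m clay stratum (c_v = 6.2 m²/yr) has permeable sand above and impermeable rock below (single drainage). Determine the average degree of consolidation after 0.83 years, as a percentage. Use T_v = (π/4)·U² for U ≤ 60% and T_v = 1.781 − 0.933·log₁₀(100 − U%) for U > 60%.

U ≈ 63.3 %

Drainage path length: H_d = H = 4 m (single drainage).
T_v = c_v·t/H_d² = 6.2×0.83/4² = 0.32162.
T_v = 0.32162 corresponds to the U > 60% branch:
U = 1 − 10^((1.781 − T_v)/0.933)/100 = 0.6334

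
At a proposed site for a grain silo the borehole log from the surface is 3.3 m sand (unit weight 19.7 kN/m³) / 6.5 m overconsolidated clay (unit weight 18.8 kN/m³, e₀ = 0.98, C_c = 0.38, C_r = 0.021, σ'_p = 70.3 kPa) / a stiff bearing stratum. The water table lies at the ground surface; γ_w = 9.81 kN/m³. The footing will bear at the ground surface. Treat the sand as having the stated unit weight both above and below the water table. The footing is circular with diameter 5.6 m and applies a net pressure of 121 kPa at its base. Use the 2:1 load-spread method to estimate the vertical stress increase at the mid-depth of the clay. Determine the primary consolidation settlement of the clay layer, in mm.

S_c ≈ 123 mm

Mid-depth of clay below the ground surface: z = 3.3 + 6.5/2 = 6.55 m.
Total vertical stress at mid-clay: σ_v = 19.7×3.3 + 18.8×3.25 = 126.11 kPa.
Pore pressure: u = 9.81×(6.55 − 0) = 64.255 kPa.
Initial effective stress: σ'_0 = σ_v − u = 126.11 − 64.255 = 61.855 kPa.
Stress increase at mid-clay by the 2:1 spreading method:
Δσ ≈ qD²/(D+z)² = 121×5.6²/(5.6+6.55)² = 25.704 kPa
Final effective stress: σ'_f = 61.855 + 25.704 = 87.559 kPa.
σ'_f = 87.559 > σ'_p = 70.3 kPa, so the stress path crosses the preconsolidation pressure — recompression up to σ'_p, then virgin compression beyond:
S_c = H/(1+e₀)·[C_r·log₁₀(σ'_p/σ'_0) + C_c·log₁₀(σ'_f/σ'_p)]
    = 6.5/1.98 × [0.021×log₁₀(70.3/61.855) + 0.38×log₁₀(87.559/70.3)]
    = 3.2828 × [0.0011672 + 0.036231] = 0.1228 m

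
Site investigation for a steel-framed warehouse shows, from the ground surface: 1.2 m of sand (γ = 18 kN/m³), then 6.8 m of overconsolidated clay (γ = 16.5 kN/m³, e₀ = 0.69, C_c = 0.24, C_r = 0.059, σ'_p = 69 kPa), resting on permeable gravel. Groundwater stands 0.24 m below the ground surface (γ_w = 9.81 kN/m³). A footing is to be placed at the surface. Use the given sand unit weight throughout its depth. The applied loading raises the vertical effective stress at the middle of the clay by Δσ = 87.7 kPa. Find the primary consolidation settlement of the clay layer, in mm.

Mid-depth of clay below the ground surface: z = 1.2 + 6.8/2 = 4.6 m.
Total vertical stress at mid-clay: σ_v = 18×1.2 + 16.5×3.4 = 77.7 kPa.
Pore pressure: u = 9.81×(4.6 − 0.24) = 42.772 kPa.
Initial effective stress: σ'_0 = σ_v − u = 77.7 − 42.772 = 34.928 kPa.
Final effective stress: σ'_f = 34.928 + 87.7 = 122.63 kPa.
σ'_f = 122.63 > σ'_p = 69 kPa, so the stress path crosses the preconsolidation pressure — recompression up to σ'_p, then virgin compression beyond:
S_c = H/(1+e₀)·[C_r·log₁₀(σ'_p/σ'_0) + C_c·log₁₀(σ'_f/σ'_p)]
    = 6.8/1.69 × [0.059×log₁₀(69/34.928) + 0.24×log₁₀(122.63/69)]
    = 4.0237 × [0.017445 + 0.059939] = 0.3114 m

S_c ≈ 311 mm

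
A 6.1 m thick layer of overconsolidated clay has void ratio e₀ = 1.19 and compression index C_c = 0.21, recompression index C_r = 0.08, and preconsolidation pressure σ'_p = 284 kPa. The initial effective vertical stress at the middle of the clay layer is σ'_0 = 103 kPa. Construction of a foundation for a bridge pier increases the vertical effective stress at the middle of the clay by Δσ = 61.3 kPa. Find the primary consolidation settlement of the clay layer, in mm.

S_c ≈ 45.2 mm

Final effective stress: σ'_f = 103 + 61.3 = 164.3 kPa.
σ'_f = 164.3 ≤ σ'_p = 284 kPa, so the clay remains overconsolidated and only the recompression index applies:
S_c = C_r·H/(1+e₀)·log₁₀(σ'_f/σ'_0) = 0.08×6.1/2.19×log₁₀(164.3/103)
    = 0.22283 × 0.2028 = 0.04519 m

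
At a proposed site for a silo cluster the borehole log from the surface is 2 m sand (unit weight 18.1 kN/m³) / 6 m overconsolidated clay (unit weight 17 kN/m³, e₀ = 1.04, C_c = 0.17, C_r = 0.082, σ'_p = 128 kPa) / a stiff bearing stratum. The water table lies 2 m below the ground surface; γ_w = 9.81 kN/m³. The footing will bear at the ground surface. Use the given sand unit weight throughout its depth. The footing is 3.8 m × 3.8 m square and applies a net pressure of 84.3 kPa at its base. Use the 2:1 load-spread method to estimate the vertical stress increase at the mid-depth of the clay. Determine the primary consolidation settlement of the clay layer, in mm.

S_c ≈ 25.2 mm

Mid-depth of clay below the ground surface: z = 2 + 6/2 = 5 m.
Total vertical stress at mid-clay: σ_v = 18.1×2 + 17×3 = 87.2 kPa.
Pore pressure: u = 9.81×(5 − 2) = 29.43 kPa.
Initial effective stress: σ'_0 = σ_v − u = 87.2 − 29.43 = 57.77 kPa.
Stress increase at mid-clay by the 2:1 spreading method:
Δσ = qBL/((B+z)(L+z)) = 84.3×3.8×3.8/((3.8+5)(3.8+5)) = 15.719 kPa
Final effective stress: σ'_f = 57.77 + 15.719 = 73.489 kPa.
σ'_f = 73.489 ≤ σ'_p = 128 kPa, so the clay remains overconsolidated and only the recompression index applies:
S_c = C_r·H/(1+e₀)·log₁₀(σ'_f/σ'_0) = 0.082×6/2.04×log₁₀(73.489/57.77)
    = 0.24118 × 0.10452 = 0.02521 m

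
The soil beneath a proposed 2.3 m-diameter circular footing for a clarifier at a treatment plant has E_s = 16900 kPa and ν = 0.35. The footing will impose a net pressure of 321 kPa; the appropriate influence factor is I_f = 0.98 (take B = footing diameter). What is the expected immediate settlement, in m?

S_e ≈ 0.0376 m

Immediate (elastic) settlement: S_e = q·B·(1−ν²)/E_s · I_f.
S_e = 321 × 2.3 × (1 − 0.35²) / 16900 × 0.98
    = 321 × 2.3 × 0.8775 / 16900 × 0.98
    = 0.03757 m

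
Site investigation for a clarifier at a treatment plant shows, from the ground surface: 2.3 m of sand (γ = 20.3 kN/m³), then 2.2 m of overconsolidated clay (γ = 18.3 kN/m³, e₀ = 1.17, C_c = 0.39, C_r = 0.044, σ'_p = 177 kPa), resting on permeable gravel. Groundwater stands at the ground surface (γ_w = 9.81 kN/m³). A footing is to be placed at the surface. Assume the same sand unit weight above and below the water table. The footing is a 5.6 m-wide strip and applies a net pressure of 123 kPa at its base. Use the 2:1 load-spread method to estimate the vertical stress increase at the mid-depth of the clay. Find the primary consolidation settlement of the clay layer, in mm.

Mid-depth of clay below the ground surface: z = 2.3 + 2.2/2 = 3.4 m.
Total vertical stress at mid-clay: σ_v = 20.3×2.3 + 18.3×1.1 = 66.82 kPa.
Pore pressure: u = 9.81×(3.4 − 0) = 33.354 kPa.
Initial effective stress: σ'_0 = σ_v − u = 66.82 − 33.354 = 33.466 kPa.
Stress increase at mid-clay by the 2:1 spreading method:
Δσ = qB/(B+z) = 123×5.6/(5.6+3.4) = 76.533 kPa
Final effective stress: σ'_f = 33.466 + 76.533 = 110 kPa.
σ'_f = 110 ≤ σ'_p = 177 kPa, so the clay remains overconsolidated and only the recompression index applies:
S_c = C_r·H/(1+e₀)·log₁₀(σ'_f/σ'_0) = 0.044×2.2/2.17×log₁₀(110/33.466)
    = 0.044607 × 0.51679 = 0.02305 m

S_c ≈ 23.1 mm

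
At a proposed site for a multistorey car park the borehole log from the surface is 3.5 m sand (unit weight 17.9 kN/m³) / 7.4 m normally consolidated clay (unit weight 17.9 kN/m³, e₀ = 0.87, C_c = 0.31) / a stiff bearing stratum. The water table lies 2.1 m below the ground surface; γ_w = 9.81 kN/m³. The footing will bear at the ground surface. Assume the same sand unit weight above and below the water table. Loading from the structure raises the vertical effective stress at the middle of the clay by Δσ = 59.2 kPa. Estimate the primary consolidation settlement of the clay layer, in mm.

S_c ≈ 298 mm

Mid-depth of clay below the ground surface: z = 3.5 + 7.4/2 = 7.2 m.
Total vertical stress at mid-clay: σ_v = 17.9×3.5 + 17.9×3.7 = 128.88 kPa.
Pore pressure: u = 9.81×(7.2 − 2.1) = 50.031 kPa.
Initial effective stress: σ'_0 = σ_v − u = 128.88 − 50.031 = 78.849 kPa.
Final effective stress: σ'_f = σ'_0 + Δσ = 78.849 + 59.2 = 138.05 kPa.
Normally consolidated clay, so the full stress increment lies on the virgin compression line:
S_c = C_c·H/(1+e₀)·log₁₀(σ'_f/σ'_0) = 0.31×7.4/(1+0.87)×log₁₀(138.05/78.849)
    = 1.2267 × 0.24324 = 0.2984 m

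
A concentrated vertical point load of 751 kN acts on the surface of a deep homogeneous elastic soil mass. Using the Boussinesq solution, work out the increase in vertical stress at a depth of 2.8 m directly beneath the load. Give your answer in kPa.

Boussinesq vertical stress below a point load on an elastic half-space:
Δσ_z = 3P/(2πz²) · [1 + (r/z)²]^(−5/2)
r/z = 0/2.8 = 0; [1+(r/z)²]^(−5/2) = 1.
Δσ_z = 3×751/(2π×2.8²) × 1 = 45.737 × 1 = 45.74 kPa

Δσ_z ≈ 45.7 kPa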